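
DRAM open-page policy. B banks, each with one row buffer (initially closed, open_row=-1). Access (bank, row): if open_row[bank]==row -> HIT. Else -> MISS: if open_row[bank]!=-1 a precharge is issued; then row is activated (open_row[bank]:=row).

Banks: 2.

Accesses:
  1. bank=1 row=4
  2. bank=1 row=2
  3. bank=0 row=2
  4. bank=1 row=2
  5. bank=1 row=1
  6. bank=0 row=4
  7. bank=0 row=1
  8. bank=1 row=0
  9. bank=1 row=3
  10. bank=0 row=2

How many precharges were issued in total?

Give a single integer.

Acc 1: bank1 row4 -> MISS (open row4); precharges=0
Acc 2: bank1 row2 -> MISS (open row2); precharges=1
Acc 3: bank0 row2 -> MISS (open row2); precharges=1
Acc 4: bank1 row2 -> HIT
Acc 5: bank1 row1 -> MISS (open row1); precharges=2
Acc 6: bank0 row4 -> MISS (open row4); precharges=3
Acc 7: bank0 row1 -> MISS (open row1); precharges=4
Acc 8: bank1 row0 -> MISS (open row0); precharges=5
Acc 9: bank1 row3 -> MISS (open row3); precharges=6
Acc 10: bank0 row2 -> MISS (open row2); precharges=7

Answer: 7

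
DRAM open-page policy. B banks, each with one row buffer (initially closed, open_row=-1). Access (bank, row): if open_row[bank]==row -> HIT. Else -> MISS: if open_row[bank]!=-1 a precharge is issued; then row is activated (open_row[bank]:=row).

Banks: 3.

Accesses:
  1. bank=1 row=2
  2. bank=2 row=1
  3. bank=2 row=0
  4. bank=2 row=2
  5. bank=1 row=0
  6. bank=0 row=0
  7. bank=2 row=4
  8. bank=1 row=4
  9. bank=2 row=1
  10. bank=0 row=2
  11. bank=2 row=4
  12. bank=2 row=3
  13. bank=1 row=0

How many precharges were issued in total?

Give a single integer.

Acc 1: bank1 row2 -> MISS (open row2); precharges=0
Acc 2: bank2 row1 -> MISS (open row1); precharges=0
Acc 3: bank2 row0 -> MISS (open row0); precharges=1
Acc 4: bank2 row2 -> MISS (open row2); precharges=2
Acc 5: bank1 row0 -> MISS (open row0); precharges=3
Acc 6: bank0 row0 -> MISS (open row0); precharges=3
Acc 7: bank2 row4 -> MISS (open row4); precharges=4
Acc 8: bank1 row4 -> MISS (open row4); precharges=5
Acc 9: bank2 row1 -> MISS (open row1); precharges=6
Acc 10: bank0 row2 -> MISS (open row2); precharges=7
Acc 11: bank2 row4 -> MISS (open row4); precharges=8
Acc 12: bank2 row3 -> MISS (open row3); precharges=9
Acc 13: bank1 row0 -> MISS (open row0); precharges=10

Answer: 10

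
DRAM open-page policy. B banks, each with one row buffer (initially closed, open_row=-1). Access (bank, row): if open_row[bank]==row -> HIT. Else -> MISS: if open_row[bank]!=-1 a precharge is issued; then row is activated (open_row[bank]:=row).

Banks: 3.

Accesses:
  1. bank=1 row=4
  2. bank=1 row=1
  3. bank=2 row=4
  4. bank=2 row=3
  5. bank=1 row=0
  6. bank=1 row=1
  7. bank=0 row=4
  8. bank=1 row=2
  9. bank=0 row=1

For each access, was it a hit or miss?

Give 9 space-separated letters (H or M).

Answer: M M M M M M M M M

Derivation:
Acc 1: bank1 row4 -> MISS (open row4); precharges=0
Acc 2: bank1 row1 -> MISS (open row1); precharges=1
Acc 3: bank2 row4 -> MISS (open row4); precharges=1
Acc 4: bank2 row3 -> MISS (open row3); precharges=2
Acc 5: bank1 row0 -> MISS (open row0); precharges=3
Acc 6: bank1 row1 -> MISS (open row1); precharges=4
Acc 7: bank0 row4 -> MISS (open row4); precharges=4
Acc 8: bank1 row2 -> MISS (open row2); precharges=5
Acc 9: bank0 row1 -> MISS (open row1); precharges=6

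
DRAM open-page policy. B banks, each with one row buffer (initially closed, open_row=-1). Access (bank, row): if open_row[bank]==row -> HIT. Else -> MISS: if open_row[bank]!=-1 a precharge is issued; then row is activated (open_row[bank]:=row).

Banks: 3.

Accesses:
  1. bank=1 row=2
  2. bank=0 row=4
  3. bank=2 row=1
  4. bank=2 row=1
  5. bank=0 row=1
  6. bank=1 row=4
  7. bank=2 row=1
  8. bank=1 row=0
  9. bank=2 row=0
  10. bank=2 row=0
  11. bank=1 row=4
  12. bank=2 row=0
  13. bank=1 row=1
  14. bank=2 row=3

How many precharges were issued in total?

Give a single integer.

Answer: 7

Derivation:
Acc 1: bank1 row2 -> MISS (open row2); precharges=0
Acc 2: bank0 row4 -> MISS (open row4); precharges=0
Acc 3: bank2 row1 -> MISS (open row1); precharges=0
Acc 4: bank2 row1 -> HIT
Acc 5: bank0 row1 -> MISS (open row1); precharges=1
Acc 6: bank1 row4 -> MISS (open row4); precharges=2
Acc 7: bank2 row1 -> HIT
Acc 8: bank1 row0 -> MISS (open row0); precharges=3
Acc 9: bank2 row0 -> MISS (open row0); precharges=4
Acc 10: bank2 row0 -> HIT
Acc 11: bank1 row4 -> MISS (open row4); precharges=5
Acc 12: bank2 row0 -> HIT
Acc 13: bank1 row1 -> MISS (open row1); precharges=6
Acc 14: bank2 row3 -> MISS (open row3); precharges=7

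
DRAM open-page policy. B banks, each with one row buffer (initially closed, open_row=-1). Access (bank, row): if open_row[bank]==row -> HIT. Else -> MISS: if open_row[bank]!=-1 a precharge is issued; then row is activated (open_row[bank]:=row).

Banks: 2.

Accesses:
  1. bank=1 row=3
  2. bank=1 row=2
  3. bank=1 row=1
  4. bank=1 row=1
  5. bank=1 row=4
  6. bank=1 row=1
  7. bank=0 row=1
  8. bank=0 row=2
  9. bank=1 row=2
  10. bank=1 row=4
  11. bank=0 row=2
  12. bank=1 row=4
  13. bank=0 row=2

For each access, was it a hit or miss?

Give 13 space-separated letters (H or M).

Acc 1: bank1 row3 -> MISS (open row3); precharges=0
Acc 2: bank1 row2 -> MISS (open row2); precharges=1
Acc 3: bank1 row1 -> MISS (open row1); precharges=2
Acc 4: bank1 row1 -> HIT
Acc 5: bank1 row4 -> MISS (open row4); precharges=3
Acc 6: bank1 row1 -> MISS (open row1); precharges=4
Acc 7: bank0 row1 -> MISS (open row1); precharges=4
Acc 8: bank0 row2 -> MISS (open row2); precharges=5
Acc 9: bank1 row2 -> MISS (open row2); precharges=6
Acc 10: bank1 row4 -> MISS (open row4); precharges=7
Acc 11: bank0 row2 -> HIT
Acc 12: bank1 row4 -> HIT
Acc 13: bank0 row2 -> HIT

Answer: M M M H M M M M M M H H H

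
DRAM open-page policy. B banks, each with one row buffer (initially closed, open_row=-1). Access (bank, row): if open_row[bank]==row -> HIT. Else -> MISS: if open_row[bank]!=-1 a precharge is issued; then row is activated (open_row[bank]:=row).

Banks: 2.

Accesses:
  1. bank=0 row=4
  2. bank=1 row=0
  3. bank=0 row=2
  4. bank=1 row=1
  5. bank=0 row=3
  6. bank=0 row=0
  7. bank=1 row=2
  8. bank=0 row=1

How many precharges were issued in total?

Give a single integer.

Acc 1: bank0 row4 -> MISS (open row4); precharges=0
Acc 2: bank1 row0 -> MISS (open row0); precharges=0
Acc 3: bank0 row2 -> MISS (open row2); precharges=1
Acc 4: bank1 row1 -> MISS (open row1); precharges=2
Acc 5: bank0 row3 -> MISS (open row3); precharges=3
Acc 6: bank0 row0 -> MISS (open row0); precharges=4
Acc 7: bank1 row2 -> MISS (open row2); precharges=5
Acc 8: bank0 row1 -> MISS (open row1); precharges=6

Answer: 6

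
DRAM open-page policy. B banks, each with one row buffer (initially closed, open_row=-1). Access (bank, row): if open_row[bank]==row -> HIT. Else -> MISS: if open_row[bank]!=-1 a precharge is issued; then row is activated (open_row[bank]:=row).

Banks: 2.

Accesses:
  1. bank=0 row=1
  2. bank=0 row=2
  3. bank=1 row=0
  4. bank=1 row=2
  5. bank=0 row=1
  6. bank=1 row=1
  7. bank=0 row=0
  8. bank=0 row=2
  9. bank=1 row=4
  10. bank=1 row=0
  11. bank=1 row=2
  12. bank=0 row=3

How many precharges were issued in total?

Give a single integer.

Acc 1: bank0 row1 -> MISS (open row1); precharges=0
Acc 2: bank0 row2 -> MISS (open row2); precharges=1
Acc 3: bank1 row0 -> MISS (open row0); precharges=1
Acc 4: bank1 row2 -> MISS (open row2); precharges=2
Acc 5: bank0 row1 -> MISS (open row1); precharges=3
Acc 6: bank1 row1 -> MISS (open row1); precharges=4
Acc 7: bank0 row0 -> MISS (open row0); precharges=5
Acc 8: bank0 row2 -> MISS (open row2); precharges=6
Acc 9: bank1 row4 -> MISS (open row4); precharges=7
Acc 10: bank1 row0 -> MISS (open row0); precharges=8
Acc 11: bank1 row2 -> MISS (open row2); precharges=9
Acc 12: bank0 row3 -> MISS (open row3); precharges=10

Answer: 10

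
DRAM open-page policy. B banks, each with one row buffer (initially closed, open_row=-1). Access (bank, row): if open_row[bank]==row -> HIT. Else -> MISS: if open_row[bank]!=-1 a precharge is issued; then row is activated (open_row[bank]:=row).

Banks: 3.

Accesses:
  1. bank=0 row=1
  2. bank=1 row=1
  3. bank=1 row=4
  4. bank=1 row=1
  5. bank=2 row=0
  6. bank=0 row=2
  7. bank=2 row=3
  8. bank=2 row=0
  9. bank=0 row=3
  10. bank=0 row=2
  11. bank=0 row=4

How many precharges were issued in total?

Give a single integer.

Acc 1: bank0 row1 -> MISS (open row1); precharges=0
Acc 2: bank1 row1 -> MISS (open row1); precharges=0
Acc 3: bank1 row4 -> MISS (open row4); precharges=1
Acc 4: bank1 row1 -> MISS (open row1); precharges=2
Acc 5: bank2 row0 -> MISS (open row0); precharges=2
Acc 6: bank0 row2 -> MISS (open row2); precharges=3
Acc 7: bank2 row3 -> MISS (open row3); precharges=4
Acc 8: bank2 row0 -> MISS (open row0); precharges=5
Acc 9: bank0 row3 -> MISS (open row3); precharges=6
Acc 10: bank0 row2 -> MISS (open row2); precharges=7
Acc 11: bank0 row4 -> MISS (open row4); precharges=8

Answer: 8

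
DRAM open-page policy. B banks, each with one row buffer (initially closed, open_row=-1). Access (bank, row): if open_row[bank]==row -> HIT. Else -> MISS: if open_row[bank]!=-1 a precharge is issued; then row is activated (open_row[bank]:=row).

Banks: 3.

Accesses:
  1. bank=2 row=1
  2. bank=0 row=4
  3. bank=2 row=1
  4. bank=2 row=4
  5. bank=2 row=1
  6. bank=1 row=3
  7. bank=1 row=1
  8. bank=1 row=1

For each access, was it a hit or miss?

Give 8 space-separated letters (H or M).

Answer: M M H M M M M H

Derivation:
Acc 1: bank2 row1 -> MISS (open row1); precharges=0
Acc 2: bank0 row4 -> MISS (open row4); precharges=0
Acc 3: bank2 row1 -> HIT
Acc 4: bank2 row4 -> MISS (open row4); precharges=1
Acc 5: bank2 row1 -> MISS (open row1); precharges=2
Acc 6: bank1 row3 -> MISS (open row3); precharges=2
Acc 7: bank1 row1 -> MISS (open row1); precharges=3
Acc 8: bank1 row1 -> HIT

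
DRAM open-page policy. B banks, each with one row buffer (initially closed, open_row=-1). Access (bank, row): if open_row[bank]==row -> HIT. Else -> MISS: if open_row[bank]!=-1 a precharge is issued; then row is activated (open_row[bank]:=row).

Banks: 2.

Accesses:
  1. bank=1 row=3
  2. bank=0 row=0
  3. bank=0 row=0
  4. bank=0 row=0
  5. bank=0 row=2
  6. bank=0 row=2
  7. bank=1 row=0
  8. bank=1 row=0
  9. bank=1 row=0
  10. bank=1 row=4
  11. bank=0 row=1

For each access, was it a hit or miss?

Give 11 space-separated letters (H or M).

Answer: M M H H M H M H H M M

Derivation:
Acc 1: bank1 row3 -> MISS (open row3); precharges=0
Acc 2: bank0 row0 -> MISS (open row0); precharges=0
Acc 3: bank0 row0 -> HIT
Acc 4: bank0 row0 -> HIT
Acc 5: bank0 row2 -> MISS (open row2); precharges=1
Acc 6: bank0 row2 -> HIT
Acc 7: bank1 row0 -> MISS (open row0); precharges=2
Acc 8: bank1 row0 -> HIT
Acc 9: bank1 row0 -> HIT
Acc 10: bank1 row4 -> MISS (open row4); precharges=3
Acc 11: bank0 row1 -> MISS (open row1); precharges=4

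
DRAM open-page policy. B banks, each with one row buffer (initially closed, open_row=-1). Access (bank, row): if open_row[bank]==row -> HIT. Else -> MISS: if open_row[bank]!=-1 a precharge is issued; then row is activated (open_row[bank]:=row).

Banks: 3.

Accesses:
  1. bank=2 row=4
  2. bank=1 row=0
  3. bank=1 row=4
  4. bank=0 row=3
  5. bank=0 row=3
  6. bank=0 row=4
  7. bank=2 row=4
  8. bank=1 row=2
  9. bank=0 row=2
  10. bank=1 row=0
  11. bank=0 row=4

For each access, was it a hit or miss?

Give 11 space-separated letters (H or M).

Answer: M M M M H M H M M M M

Derivation:
Acc 1: bank2 row4 -> MISS (open row4); precharges=0
Acc 2: bank1 row0 -> MISS (open row0); precharges=0
Acc 3: bank1 row4 -> MISS (open row4); precharges=1
Acc 4: bank0 row3 -> MISS (open row3); precharges=1
Acc 5: bank0 row3 -> HIT
Acc 6: bank0 row4 -> MISS (open row4); precharges=2
Acc 7: bank2 row4 -> HIT
Acc 8: bank1 row2 -> MISS (open row2); precharges=3
Acc 9: bank0 row2 -> MISS (open row2); precharges=4
Acc 10: bank1 row0 -> MISS (open row0); precharges=5
Acc 11: bank0 row4 -> MISS (open row4); precharges=6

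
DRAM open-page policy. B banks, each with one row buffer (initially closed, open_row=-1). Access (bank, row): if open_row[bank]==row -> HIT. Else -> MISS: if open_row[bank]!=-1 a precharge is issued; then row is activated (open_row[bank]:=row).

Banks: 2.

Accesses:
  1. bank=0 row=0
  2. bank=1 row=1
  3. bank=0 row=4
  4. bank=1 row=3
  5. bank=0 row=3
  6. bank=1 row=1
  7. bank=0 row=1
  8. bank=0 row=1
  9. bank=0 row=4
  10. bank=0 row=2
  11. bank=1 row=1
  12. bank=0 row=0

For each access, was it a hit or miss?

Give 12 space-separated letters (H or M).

Answer: M M M M M M M H M M H M

Derivation:
Acc 1: bank0 row0 -> MISS (open row0); precharges=0
Acc 2: bank1 row1 -> MISS (open row1); precharges=0
Acc 3: bank0 row4 -> MISS (open row4); precharges=1
Acc 4: bank1 row3 -> MISS (open row3); precharges=2
Acc 5: bank0 row3 -> MISS (open row3); precharges=3
Acc 6: bank1 row1 -> MISS (open row1); precharges=4
Acc 7: bank0 row1 -> MISS (open row1); precharges=5
Acc 8: bank0 row1 -> HIT
Acc 9: bank0 row4 -> MISS (open row4); precharges=6
Acc 10: bank0 row2 -> MISS (open row2); precharges=7
Acc 11: bank1 row1 -> HIT
Acc 12: bank0 row0 -> MISS (open row0); precharges=8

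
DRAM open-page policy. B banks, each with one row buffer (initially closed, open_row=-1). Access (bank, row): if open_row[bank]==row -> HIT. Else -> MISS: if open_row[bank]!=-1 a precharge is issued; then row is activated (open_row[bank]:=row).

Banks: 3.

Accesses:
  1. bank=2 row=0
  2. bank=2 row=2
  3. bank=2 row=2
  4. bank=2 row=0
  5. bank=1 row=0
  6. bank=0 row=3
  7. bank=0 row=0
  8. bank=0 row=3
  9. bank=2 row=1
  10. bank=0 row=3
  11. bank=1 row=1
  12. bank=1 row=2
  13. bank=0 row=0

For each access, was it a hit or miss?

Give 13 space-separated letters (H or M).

Answer: M M H M M M M M M H M M M

Derivation:
Acc 1: bank2 row0 -> MISS (open row0); precharges=0
Acc 2: bank2 row2 -> MISS (open row2); precharges=1
Acc 3: bank2 row2 -> HIT
Acc 4: bank2 row0 -> MISS (open row0); precharges=2
Acc 5: bank1 row0 -> MISS (open row0); precharges=2
Acc 6: bank0 row3 -> MISS (open row3); precharges=2
Acc 7: bank0 row0 -> MISS (open row0); precharges=3
Acc 8: bank0 row3 -> MISS (open row3); precharges=4
Acc 9: bank2 row1 -> MISS (open row1); precharges=5
Acc 10: bank0 row3 -> HIT
Acc 11: bank1 row1 -> MISS (open row1); precharges=6
Acc 12: bank1 row2 -> MISS (open row2); precharges=7
Acc 13: bank0 row0 -> MISS (open row0); precharges=8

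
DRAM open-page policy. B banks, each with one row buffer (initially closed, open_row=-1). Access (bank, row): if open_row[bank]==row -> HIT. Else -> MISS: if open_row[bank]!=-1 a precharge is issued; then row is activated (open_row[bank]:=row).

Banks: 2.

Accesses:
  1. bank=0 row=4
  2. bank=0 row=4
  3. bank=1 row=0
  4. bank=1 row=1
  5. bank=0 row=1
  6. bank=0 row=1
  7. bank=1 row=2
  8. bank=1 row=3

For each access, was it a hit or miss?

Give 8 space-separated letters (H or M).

Acc 1: bank0 row4 -> MISS (open row4); precharges=0
Acc 2: bank0 row4 -> HIT
Acc 3: bank1 row0 -> MISS (open row0); precharges=0
Acc 4: bank1 row1 -> MISS (open row1); precharges=1
Acc 5: bank0 row1 -> MISS (open row1); precharges=2
Acc 6: bank0 row1 -> HIT
Acc 7: bank1 row2 -> MISS (open row2); precharges=3
Acc 8: bank1 row3 -> MISS (open row3); precharges=4

Answer: M H M M M H M M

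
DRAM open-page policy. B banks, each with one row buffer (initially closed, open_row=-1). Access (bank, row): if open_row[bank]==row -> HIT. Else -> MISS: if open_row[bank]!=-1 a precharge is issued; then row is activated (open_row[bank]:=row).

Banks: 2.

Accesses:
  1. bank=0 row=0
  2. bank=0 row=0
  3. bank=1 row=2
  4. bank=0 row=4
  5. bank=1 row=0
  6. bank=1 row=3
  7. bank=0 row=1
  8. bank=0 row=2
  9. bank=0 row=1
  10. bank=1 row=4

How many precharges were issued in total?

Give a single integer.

Acc 1: bank0 row0 -> MISS (open row0); precharges=0
Acc 2: bank0 row0 -> HIT
Acc 3: bank1 row2 -> MISS (open row2); precharges=0
Acc 4: bank0 row4 -> MISS (open row4); precharges=1
Acc 5: bank1 row0 -> MISS (open row0); precharges=2
Acc 6: bank1 row3 -> MISS (open row3); precharges=3
Acc 7: bank0 row1 -> MISS (open row1); precharges=4
Acc 8: bank0 row2 -> MISS (open row2); precharges=5
Acc 9: bank0 row1 -> MISS (open row1); precharges=6
Acc 10: bank1 row4 -> MISS (open row4); precharges=7

Answer: 7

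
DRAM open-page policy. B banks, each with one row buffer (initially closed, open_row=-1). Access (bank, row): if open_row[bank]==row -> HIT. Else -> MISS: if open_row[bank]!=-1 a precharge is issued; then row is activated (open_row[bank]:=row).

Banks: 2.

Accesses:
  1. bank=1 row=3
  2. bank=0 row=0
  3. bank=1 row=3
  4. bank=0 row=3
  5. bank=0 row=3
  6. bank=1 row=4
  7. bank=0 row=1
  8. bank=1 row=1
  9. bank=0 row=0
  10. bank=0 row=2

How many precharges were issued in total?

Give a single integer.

Answer: 6

Derivation:
Acc 1: bank1 row3 -> MISS (open row3); precharges=0
Acc 2: bank0 row0 -> MISS (open row0); precharges=0
Acc 3: bank1 row3 -> HIT
Acc 4: bank0 row3 -> MISS (open row3); precharges=1
Acc 5: bank0 row3 -> HIT
Acc 6: bank1 row4 -> MISS (open row4); precharges=2
Acc 7: bank0 row1 -> MISS (open row1); precharges=3
Acc 8: bank1 row1 -> MISS (open row1); precharges=4
Acc 9: bank0 row0 -> MISS (open row0); precharges=5
Acc 10: bank0 row2 -> MISS (open row2); precharges=6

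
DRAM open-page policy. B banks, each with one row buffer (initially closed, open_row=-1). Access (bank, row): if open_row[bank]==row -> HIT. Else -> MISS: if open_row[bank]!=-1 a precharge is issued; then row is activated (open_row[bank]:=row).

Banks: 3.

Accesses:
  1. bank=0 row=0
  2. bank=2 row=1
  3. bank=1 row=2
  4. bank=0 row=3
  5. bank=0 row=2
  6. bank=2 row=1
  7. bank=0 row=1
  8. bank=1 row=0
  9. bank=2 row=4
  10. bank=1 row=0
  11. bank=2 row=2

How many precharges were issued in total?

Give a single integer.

Answer: 6

Derivation:
Acc 1: bank0 row0 -> MISS (open row0); precharges=0
Acc 2: bank2 row1 -> MISS (open row1); precharges=0
Acc 3: bank1 row2 -> MISS (open row2); precharges=0
Acc 4: bank0 row3 -> MISS (open row3); precharges=1
Acc 5: bank0 row2 -> MISS (open row2); precharges=2
Acc 6: bank2 row1 -> HIT
Acc 7: bank0 row1 -> MISS (open row1); precharges=3
Acc 8: bank1 row0 -> MISS (open row0); precharges=4
Acc 9: bank2 row4 -> MISS (open row4); precharges=5
Acc 10: bank1 row0 -> HIT
Acc 11: bank2 row2 -> MISS (open row2); precharges=6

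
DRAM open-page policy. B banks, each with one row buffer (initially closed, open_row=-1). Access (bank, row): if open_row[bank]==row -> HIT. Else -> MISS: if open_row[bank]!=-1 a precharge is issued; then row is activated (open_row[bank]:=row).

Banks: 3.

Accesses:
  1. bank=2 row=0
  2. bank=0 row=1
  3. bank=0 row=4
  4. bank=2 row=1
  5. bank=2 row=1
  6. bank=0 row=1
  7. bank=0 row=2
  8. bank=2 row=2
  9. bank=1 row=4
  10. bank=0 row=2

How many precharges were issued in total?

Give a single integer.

Answer: 5

Derivation:
Acc 1: bank2 row0 -> MISS (open row0); precharges=0
Acc 2: bank0 row1 -> MISS (open row1); precharges=0
Acc 3: bank0 row4 -> MISS (open row4); precharges=1
Acc 4: bank2 row1 -> MISS (open row1); precharges=2
Acc 5: bank2 row1 -> HIT
Acc 6: bank0 row1 -> MISS (open row1); precharges=3
Acc 7: bank0 row2 -> MISS (open row2); precharges=4
Acc 8: bank2 row2 -> MISS (open row2); precharges=5
Acc 9: bank1 row4 -> MISS (open row4); precharges=5
Acc 10: bank0 row2 -> HIT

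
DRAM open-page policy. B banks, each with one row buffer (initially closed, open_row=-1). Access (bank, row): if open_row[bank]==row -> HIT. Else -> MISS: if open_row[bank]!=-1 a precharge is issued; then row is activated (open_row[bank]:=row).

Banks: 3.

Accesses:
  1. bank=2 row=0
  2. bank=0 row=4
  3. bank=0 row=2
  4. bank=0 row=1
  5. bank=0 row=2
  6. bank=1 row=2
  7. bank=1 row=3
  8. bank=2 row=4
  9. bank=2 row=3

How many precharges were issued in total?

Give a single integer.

Acc 1: bank2 row0 -> MISS (open row0); precharges=0
Acc 2: bank0 row4 -> MISS (open row4); precharges=0
Acc 3: bank0 row2 -> MISS (open row2); precharges=1
Acc 4: bank0 row1 -> MISS (open row1); precharges=2
Acc 5: bank0 row2 -> MISS (open row2); precharges=3
Acc 6: bank1 row2 -> MISS (open row2); precharges=3
Acc 7: bank1 row3 -> MISS (open row3); precharges=4
Acc 8: bank2 row4 -> MISS (open row4); precharges=5
Acc 9: bank2 row3 -> MISS (open row3); precharges=6

Answer: 6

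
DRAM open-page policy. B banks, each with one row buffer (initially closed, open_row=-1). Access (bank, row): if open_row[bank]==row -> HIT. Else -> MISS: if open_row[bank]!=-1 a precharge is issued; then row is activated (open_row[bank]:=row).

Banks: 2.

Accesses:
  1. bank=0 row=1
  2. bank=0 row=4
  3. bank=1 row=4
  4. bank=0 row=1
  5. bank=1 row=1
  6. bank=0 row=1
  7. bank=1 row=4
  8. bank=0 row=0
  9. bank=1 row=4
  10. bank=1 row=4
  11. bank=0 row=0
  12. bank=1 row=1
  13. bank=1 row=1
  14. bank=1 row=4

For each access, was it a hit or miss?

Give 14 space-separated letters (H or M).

Acc 1: bank0 row1 -> MISS (open row1); precharges=0
Acc 2: bank0 row4 -> MISS (open row4); precharges=1
Acc 3: bank1 row4 -> MISS (open row4); precharges=1
Acc 4: bank0 row1 -> MISS (open row1); precharges=2
Acc 5: bank1 row1 -> MISS (open row1); precharges=3
Acc 6: bank0 row1 -> HIT
Acc 7: bank1 row4 -> MISS (open row4); precharges=4
Acc 8: bank0 row0 -> MISS (open row0); precharges=5
Acc 9: bank1 row4 -> HIT
Acc 10: bank1 row4 -> HIT
Acc 11: bank0 row0 -> HIT
Acc 12: bank1 row1 -> MISS (open row1); precharges=6
Acc 13: bank1 row1 -> HIT
Acc 14: bank1 row4 -> MISS (open row4); precharges=7

Answer: M M M M M H M M H H H M H M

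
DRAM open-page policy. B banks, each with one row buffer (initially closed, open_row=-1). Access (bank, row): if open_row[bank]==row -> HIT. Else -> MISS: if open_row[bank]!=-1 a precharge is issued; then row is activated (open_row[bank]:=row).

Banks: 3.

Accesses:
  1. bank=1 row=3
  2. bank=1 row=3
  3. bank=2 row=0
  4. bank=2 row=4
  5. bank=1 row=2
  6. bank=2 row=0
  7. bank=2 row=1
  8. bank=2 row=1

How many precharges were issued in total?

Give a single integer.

Acc 1: bank1 row3 -> MISS (open row3); precharges=0
Acc 2: bank1 row3 -> HIT
Acc 3: bank2 row0 -> MISS (open row0); precharges=0
Acc 4: bank2 row4 -> MISS (open row4); precharges=1
Acc 5: bank1 row2 -> MISS (open row2); precharges=2
Acc 6: bank2 row0 -> MISS (open row0); precharges=3
Acc 7: bank2 row1 -> MISS (open row1); precharges=4
Acc 8: bank2 row1 -> HIT

Answer: 4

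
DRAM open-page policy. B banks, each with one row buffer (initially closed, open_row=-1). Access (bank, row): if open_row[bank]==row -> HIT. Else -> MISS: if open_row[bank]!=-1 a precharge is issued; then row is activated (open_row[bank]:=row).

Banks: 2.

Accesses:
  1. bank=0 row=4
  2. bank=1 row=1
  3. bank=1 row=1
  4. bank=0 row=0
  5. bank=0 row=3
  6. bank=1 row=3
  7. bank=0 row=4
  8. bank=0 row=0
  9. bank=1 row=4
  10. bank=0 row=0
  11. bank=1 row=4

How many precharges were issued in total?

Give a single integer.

Answer: 6

Derivation:
Acc 1: bank0 row4 -> MISS (open row4); precharges=0
Acc 2: bank1 row1 -> MISS (open row1); precharges=0
Acc 3: bank1 row1 -> HIT
Acc 4: bank0 row0 -> MISS (open row0); precharges=1
Acc 5: bank0 row3 -> MISS (open row3); precharges=2
Acc 6: bank1 row3 -> MISS (open row3); precharges=3
Acc 7: bank0 row4 -> MISS (open row4); precharges=4
Acc 8: bank0 row0 -> MISS (open row0); precharges=5
Acc 9: bank1 row4 -> MISS (open row4); precharges=6
Acc 10: bank0 row0 -> HIT
Acc 11: bank1 row4 -> HIT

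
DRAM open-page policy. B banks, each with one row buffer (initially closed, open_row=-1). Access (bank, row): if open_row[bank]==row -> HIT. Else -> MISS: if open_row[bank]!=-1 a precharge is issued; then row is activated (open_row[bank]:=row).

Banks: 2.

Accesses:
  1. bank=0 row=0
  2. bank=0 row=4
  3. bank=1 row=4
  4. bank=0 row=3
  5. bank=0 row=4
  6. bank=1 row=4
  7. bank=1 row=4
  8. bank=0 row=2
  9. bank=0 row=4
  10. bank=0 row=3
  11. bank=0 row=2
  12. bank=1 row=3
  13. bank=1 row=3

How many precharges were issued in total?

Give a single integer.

Acc 1: bank0 row0 -> MISS (open row0); precharges=0
Acc 2: bank0 row4 -> MISS (open row4); precharges=1
Acc 3: bank1 row4 -> MISS (open row4); precharges=1
Acc 4: bank0 row3 -> MISS (open row3); precharges=2
Acc 5: bank0 row4 -> MISS (open row4); precharges=3
Acc 6: bank1 row4 -> HIT
Acc 7: bank1 row4 -> HIT
Acc 8: bank0 row2 -> MISS (open row2); precharges=4
Acc 9: bank0 row4 -> MISS (open row4); precharges=5
Acc 10: bank0 row3 -> MISS (open row3); precharges=6
Acc 11: bank0 row2 -> MISS (open row2); precharges=7
Acc 12: bank1 row3 -> MISS (open row3); precharges=8
Acc 13: bank1 row3 -> HIT

Answer: 8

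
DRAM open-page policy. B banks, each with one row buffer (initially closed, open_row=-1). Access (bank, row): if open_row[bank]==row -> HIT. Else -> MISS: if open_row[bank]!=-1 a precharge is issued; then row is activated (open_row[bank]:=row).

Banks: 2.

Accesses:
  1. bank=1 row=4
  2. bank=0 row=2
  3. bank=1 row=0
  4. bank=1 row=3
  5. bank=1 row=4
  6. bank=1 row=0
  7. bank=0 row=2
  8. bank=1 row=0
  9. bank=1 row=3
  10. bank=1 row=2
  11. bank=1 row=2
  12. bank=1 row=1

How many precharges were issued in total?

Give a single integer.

Answer: 7

Derivation:
Acc 1: bank1 row4 -> MISS (open row4); precharges=0
Acc 2: bank0 row2 -> MISS (open row2); precharges=0
Acc 3: bank1 row0 -> MISS (open row0); precharges=1
Acc 4: bank1 row3 -> MISS (open row3); precharges=2
Acc 5: bank1 row4 -> MISS (open row4); precharges=3
Acc 6: bank1 row0 -> MISS (open row0); precharges=4
Acc 7: bank0 row2 -> HIT
Acc 8: bank1 row0 -> HIT
Acc 9: bank1 row3 -> MISS (open row3); precharges=5
Acc 10: bank1 row2 -> MISS (open row2); precharges=6
Acc 11: bank1 row2 -> HIT
Acc 12: bank1 row1 -> MISS (open row1); precharges=7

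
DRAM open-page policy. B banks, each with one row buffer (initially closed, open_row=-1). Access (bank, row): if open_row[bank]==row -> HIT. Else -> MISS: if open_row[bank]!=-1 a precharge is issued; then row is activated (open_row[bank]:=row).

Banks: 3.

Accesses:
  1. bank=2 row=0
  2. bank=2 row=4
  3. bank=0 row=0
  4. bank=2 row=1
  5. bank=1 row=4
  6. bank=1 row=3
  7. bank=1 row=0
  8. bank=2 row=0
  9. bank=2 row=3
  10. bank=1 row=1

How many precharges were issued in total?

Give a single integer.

Answer: 7

Derivation:
Acc 1: bank2 row0 -> MISS (open row0); precharges=0
Acc 2: bank2 row4 -> MISS (open row4); precharges=1
Acc 3: bank0 row0 -> MISS (open row0); precharges=1
Acc 4: bank2 row1 -> MISS (open row1); precharges=2
Acc 5: bank1 row4 -> MISS (open row4); precharges=2
Acc 6: bank1 row3 -> MISS (open row3); precharges=3
Acc 7: bank1 row0 -> MISS (open row0); precharges=4
Acc 8: bank2 row0 -> MISS (open row0); precharges=5
Acc 9: bank2 row3 -> MISS (open row3); precharges=6
Acc 10: bank1 row1 -> MISS (open row1); precharges=7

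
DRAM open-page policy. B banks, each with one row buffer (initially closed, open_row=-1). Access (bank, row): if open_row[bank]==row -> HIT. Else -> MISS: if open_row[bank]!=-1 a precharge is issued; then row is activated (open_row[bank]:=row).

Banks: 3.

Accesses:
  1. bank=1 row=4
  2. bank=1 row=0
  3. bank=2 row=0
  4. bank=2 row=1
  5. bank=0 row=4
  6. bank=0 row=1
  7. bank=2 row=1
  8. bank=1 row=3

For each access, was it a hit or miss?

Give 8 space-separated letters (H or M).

Acc 1: bank1 row4 -> MISS (open row4); precharges=0
Acc 2: bank1 row0 -> MISS (open row0); precharges=1
Acc 3: bank2 row0 -> MISS (open row0); precharges=1
Acc 4: bank2 row1 -> MISS (open row1); precharges=2
Acc 5: bank0 row4 -> MISS (open row4); precharges=2
Acc 6: bank0 row1 -> MISS (open row1); precharges=3
Acc 7: bank2 row1 -> HIT
Acc 8: bank1 row3 -> MISS (open row3); precharges=4

Answer: M M M M M M H M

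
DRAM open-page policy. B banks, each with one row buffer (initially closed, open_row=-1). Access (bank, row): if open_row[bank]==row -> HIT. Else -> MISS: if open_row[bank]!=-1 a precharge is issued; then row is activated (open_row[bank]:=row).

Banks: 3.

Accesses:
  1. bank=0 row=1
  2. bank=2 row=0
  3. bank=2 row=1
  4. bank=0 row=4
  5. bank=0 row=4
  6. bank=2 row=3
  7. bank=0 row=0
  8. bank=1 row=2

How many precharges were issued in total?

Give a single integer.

Answer: 4

Derivation:
Acc 1: bank0 row1 -> MISS (open row1); precharges=0
Acc 2: bank2 row0 -> MISS (open row0); precharges=0
Acc 3: bank2 row1 -> MISS (open row1); precharges=1
Acc 4: bank0 row4 -> MISS (open row4); precharges=2
Acc 5: bank0 row4 -> HIT
Acc 6: bank2 row3 -> MISS (open row3); precharges=3
Acc 7: bank0 row0 -> MISS (open row0); precharges=4
Acc 8: bank1 row2 -> MISS (open row2); precharges=4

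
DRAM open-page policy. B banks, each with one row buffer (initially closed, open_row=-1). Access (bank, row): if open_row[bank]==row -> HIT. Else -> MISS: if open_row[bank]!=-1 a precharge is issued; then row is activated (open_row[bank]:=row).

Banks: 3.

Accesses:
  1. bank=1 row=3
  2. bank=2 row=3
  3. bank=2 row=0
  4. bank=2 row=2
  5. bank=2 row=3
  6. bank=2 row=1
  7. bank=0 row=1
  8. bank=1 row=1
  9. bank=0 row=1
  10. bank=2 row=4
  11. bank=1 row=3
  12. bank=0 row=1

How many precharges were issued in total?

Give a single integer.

Acc 1: bank1 row3 -> MISS (open row3); precharges=0
Acc 2: bank2 row3 -> MISS (open row3); precharges=0
Acc 3: bank2 row0 -> MISS (open row0); precharges=1
Acc 4: bank2 row2 -> MISS (open row2); precharges=2
Acc 5: bank2 row3 -> MISS (open row3); precharges=3
Acc 6: bank2 row1 -> MISS (open row1); precharges=4
Acc 7: bank0 row1 -> MISS (open row1); precharges=4
Acc 8: bank1 row1 -> MISS (open row1); precharges=5
Acc 9: bank0 row1 -> HIT
Acc 10: bank2 row4 -> MISS (open row4); precharges=6
Acc 11: bank1 row3 -> MISS (open row3); precharges=7
Acc 12: bank0 row1 -> HIT

Answer: 7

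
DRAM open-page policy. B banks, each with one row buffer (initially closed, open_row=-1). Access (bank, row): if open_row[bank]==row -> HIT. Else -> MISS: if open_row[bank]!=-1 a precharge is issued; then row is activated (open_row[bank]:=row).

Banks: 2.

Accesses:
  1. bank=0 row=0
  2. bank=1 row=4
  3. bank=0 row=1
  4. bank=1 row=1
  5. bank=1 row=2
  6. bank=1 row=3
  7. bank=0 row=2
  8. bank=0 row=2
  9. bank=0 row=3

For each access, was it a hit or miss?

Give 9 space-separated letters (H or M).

Acc 1: bank0 row0 -> MISS (open row0); precharges=0
Acc 2: bank1 row4 -> MISS (open row4); precharges=0
Acc 3: bank0 row1 -> MISS (open row1); precharges=1
Acc 4: bank1 row1 -> MISS (open row1); precharges=2
Acc 5: bank1 row2 -> MISS (open row2); precharges=3
Acc 6: bank1 row3 -> MISS (open row3); precharges=4
Acc 7: bank0 row2 -> MISS (open row2); precharges=5
Acc 8: bank0 row2 -> HIT
Acc 9: bank0 row3 -> MISS (open row3); precharges=6

Answer: M M M M M M M H M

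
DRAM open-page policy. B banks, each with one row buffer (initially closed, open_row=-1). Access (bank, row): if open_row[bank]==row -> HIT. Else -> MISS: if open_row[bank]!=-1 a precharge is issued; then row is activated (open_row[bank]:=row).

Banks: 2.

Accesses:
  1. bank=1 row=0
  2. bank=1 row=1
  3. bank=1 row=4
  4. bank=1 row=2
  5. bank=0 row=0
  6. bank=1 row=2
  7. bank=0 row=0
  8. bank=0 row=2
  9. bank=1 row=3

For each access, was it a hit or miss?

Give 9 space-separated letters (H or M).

Answer: M M M M M H H M M

Derivation:
Acc 1: bank1 row0 -> MISS (open row0); precharges=0
Acc 2: bank1 row1 -> MISS (open row1); precharges=1
Acc 3: bank1 row4 -> MISS (open row4); precharges=2
Acc 4: bank1 row2 -> MISS (open row2); precharges=3
Acc 5: bank0 row0 -> MISS (open row0); precharges=3
Acc 6: bank1 row2 -> HIT
Acc 7: bank0 row0 -> HIT
Acc 8: bank0 row2 -> MISS (open row2); precharges=4
Acc 9: bank1 row3 -> MISS (open row3); precharges=5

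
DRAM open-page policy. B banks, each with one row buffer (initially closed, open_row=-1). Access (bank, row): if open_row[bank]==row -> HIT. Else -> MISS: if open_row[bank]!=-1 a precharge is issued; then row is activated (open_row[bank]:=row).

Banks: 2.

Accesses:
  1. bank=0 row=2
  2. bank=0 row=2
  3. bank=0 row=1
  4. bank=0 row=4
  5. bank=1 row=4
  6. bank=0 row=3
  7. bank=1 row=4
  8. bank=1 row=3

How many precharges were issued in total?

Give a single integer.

Answer: 4

Derivation:
Acc 1: bank0 row2 -> MISS (open row2); precharges=0
Acc 2: bank0 row2 -> HIT
Acc 3: bank0 row1 -> MISS (open row1); precharges=1
Acc 4: bank0 row4 -> MISS (open row4); precharges=2
Acc 5: bank1 row4 -> MISS (open row4); precharges=2
Acc 6: bank0 row3 -> MISS (open row3); precharges=3
Acc 7: bank1 row4 -> HIT
Acc 8: bank1 row3 -> MISS (open row3); precharges=4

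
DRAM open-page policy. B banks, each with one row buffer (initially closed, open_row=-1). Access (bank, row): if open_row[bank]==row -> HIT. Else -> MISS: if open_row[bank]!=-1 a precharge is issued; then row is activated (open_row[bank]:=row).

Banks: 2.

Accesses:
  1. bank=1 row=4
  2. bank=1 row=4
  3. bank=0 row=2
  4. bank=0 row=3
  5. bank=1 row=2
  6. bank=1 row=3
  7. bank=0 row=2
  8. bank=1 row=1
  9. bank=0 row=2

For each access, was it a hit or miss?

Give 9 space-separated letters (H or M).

Answer: M H M M M M M M H

Derivation:
Acc 1: bank1 row4 -> MISS (open row4); precharges=0
Acc 2: bank1 row4 -> HIT
Acc 3: bank0 row2 -> MISS (open row2); precharges=0
Acc 4: bank0 row3 -> MISS (open row3); precharges=1
Acc 5: bank1 row2 -> MISS (open row2); precharges=2
Acc 6: bank1 row3 -> MISS (open row3); precharges=3
Acc 7: bank0 row2 -> MISS (open row2); precharges=4
Acc 8: bank1 row1 -> MISS (open row1); precharges=5
Acc 9: bank0 row2 -> HIT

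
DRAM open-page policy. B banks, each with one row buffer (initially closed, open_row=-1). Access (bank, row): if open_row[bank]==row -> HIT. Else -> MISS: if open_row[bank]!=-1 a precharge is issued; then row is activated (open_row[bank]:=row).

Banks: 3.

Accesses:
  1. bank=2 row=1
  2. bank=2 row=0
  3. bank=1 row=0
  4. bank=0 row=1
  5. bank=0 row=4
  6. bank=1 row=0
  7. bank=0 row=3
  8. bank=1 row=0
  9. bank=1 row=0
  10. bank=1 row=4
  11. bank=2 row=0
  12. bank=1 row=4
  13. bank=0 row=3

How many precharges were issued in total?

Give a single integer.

Answer: 4

Derivation:
Acc 1: bank2 row1 -> MISS (open row1); precharges=0
Acc 2: bank2 row0 -> MISS (open row0); precharges=1
Acc 3: bank1 row0 -> MISS (open row0); precharges=1
Acc 4: bank0 row1 -> MISS (open row1); precharges=1
Acc 5: bank0 row4 -> MISS (open row4); precharges=2
Acc 6: bank1 row0 -> HIT
Acc 7: bank0 row3 -> MISS (open row3); precharges=3
Acc 8: bank1 row0 -> HIT
Acc 9: bank1 row0 -> HIT
Acc 10: bank1 row4 -> MISS (open row4); precharges=4
Acc 11: bank2 row0 -> HIT
Acc 12: bank1 row4 -> HIT
Acc 13: bank0 row3 -> HIT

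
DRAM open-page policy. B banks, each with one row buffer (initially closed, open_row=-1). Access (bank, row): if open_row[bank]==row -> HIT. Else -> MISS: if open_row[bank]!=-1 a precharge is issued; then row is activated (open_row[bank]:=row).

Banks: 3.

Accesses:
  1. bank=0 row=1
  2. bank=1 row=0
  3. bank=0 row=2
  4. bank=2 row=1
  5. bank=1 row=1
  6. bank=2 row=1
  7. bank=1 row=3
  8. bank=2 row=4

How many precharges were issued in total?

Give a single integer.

Acc 1: bank0 row1 -> MISS (open row1); precharges=0
Acc 2: bank1 row0 -> MISS (open row0); precharges=0
Acc 3: bank0 row2 -> MISS (open row2); precharges=1
Acc 4: bank2 row1 -> MISS (open row1); precharges=1
Acc 5: bank1 row1 -> MISS (open row1); precharges=2
Acc 6: bank2 row1 -> HIT
Acc 7: bank1 row3 -> MISS (open row3); precharges=3
Acc 8: bank2 row4 -> MISS (open row4); precharges=4

Answer: 4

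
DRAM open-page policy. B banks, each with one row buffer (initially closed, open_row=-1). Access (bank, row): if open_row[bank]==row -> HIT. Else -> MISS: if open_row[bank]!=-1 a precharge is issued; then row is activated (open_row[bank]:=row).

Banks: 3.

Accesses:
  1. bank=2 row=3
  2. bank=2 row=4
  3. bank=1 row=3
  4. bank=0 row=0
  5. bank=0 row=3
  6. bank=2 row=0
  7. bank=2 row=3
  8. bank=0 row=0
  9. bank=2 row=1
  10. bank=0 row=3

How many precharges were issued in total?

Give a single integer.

Acc 1: bank2 row3 -> MISS (open row3); precharges=0
Acc 2: bank2 row4 -> MISS (open row4); precharges=1
Acc 3: bank1 row3 -> MISS (open row3); precharges=1
Acc 4: bank0 row0 -> MISS (open row0); precharges=1
Acc 5: bank0 row3 -> MISS (open row3); precharges=2
Acc 6: bank2 row0 -> MISS (open row0); precharges=3
Acc 7: bank2 row3 -> MISS (open row3); precharges=4
Acc 8: bank0 row0 -> MISS (open row0); precharges=5
Acc 9: bank2 row1 -> MISS (open row1); precharges=6
Acc 10: bank0 row3 -> MISS (open row3); precharges=7

Answer: 7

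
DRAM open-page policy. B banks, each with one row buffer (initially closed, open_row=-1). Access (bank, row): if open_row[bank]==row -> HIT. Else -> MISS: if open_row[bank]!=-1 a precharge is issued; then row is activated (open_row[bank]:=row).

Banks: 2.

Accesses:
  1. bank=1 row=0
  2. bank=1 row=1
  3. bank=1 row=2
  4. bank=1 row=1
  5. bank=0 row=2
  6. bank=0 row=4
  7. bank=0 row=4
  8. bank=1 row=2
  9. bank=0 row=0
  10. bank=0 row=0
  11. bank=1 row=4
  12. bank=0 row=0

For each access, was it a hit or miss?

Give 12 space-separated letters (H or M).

Acc 1: bank1 row0 -> MISS (open row0); precharges=0
Acc 2: bank1 row1 -> MISS (open row1); precharges=1
Acc 3: bank1 row2 -> MISS (open row2); precharges=2
Acc 4: bank1 row1 -> MISS (open row1); precharges=3
Acc 5: bank0 row2 -> MISS (open row2); precharges=3
Acc 6: bank0 row4 -> MISS (open row4); precharges=4
Acc 7: bank0 row4 -> HIT
Acc 8: bank1 row2 -> MISS (open row2); precharges=5
Acc 9: bank0 row0 -> MISS (open row0); precharges=6
Acc 10: bank0 row0 -> HIT
Acc 11: bank1 row4 -> MISS (open row4); precharges=7
Acc 12: bank0 row0 -> HIT

Answer: M M M M M M H M M H M H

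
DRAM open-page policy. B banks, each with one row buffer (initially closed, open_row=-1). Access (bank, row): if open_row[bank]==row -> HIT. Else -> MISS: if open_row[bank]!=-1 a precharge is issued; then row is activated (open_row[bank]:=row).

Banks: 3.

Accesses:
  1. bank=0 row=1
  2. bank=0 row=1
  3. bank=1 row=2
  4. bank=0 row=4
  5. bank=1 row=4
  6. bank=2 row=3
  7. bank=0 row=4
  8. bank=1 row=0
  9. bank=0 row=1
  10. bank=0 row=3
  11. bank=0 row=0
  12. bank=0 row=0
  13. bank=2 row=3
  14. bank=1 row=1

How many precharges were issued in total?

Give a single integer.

Acc 1: bank0 row1 -> MISS (open row1); precharges=0
Acc 2: bank0 row1 -> HIT
Acc 3: bank1 row2 -> MISS (open row2); precharges=0
Acc 4: bank0 row4 -> MISS (open row4); precharges=1
Acc 5: bank1 row4 -> MISS (open row4); precharges=2
Acc 6: bank2 row3 -> MISS (open row3); precharges=2
Acc 7: bank0 row4 -> HIT
Acc 8: bank1 row0 -> MISS (open row0); precharges=3
Acc 9: bank0 row1 -> MISS (open row1); precharges=4
Acc 10: bank0 row3 -> MISS (open row3); precharges=5
Acc 11: bank0 row0 -> MISS (open row0); precharges=6
Acc 12: bank0 row0 -> HIT
Acc 13: bank2 row3 -> HIT
Acc 14: bank1 row1 -> MISS (open row1); precharges=7

Answer: 7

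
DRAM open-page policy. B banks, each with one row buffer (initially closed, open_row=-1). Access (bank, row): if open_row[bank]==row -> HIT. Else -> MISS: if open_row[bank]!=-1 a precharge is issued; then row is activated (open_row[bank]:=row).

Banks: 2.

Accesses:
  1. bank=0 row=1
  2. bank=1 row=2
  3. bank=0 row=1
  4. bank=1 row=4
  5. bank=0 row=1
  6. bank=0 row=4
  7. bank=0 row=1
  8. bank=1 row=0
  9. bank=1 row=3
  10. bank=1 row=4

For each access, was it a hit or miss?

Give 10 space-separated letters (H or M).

Acc 1: bank0 row1 -> MISS (open row1); precharges=0
Acc 2: bank1 row2 -> MISS (open row2); precharges=0
Acc 3: bank0 row1 -> HIT
Acc 4: bank1 row4 -> MISS (open row4); precharges=1
Acc 5: bank0 row1 -> HIT
Acc 6: bank0 row4 -> MISS (open row4); precharges=2
Acc 7: bank0 row1 -> MISS (open row1); precharges=3
Acc 8: bank1 row0 -> MISS (open row0); precharges=4
Acc 9: bank1 row3 -> MISS (open row3); precharges=5
Acc 10: bank1 row4 -> MISS (open row4); precharges=6

Answer: M M H M H M M M M M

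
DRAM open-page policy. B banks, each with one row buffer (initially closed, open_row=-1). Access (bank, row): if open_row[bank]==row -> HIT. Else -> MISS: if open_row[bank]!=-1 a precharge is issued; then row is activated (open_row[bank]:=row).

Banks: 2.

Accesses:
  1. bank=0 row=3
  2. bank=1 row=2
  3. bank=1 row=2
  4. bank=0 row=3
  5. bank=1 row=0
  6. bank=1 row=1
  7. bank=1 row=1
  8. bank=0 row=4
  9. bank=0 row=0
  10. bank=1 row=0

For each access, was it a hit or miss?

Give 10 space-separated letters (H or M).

Answer: M M H H M M H M M M

Derivation:
Acc 1: bank0 row3 -> MISS (open row3); precharges=0
Acc 2: bank1 row2 -> MISS (open row2); precharges=0
Acc 3: bank1 row2 -> HIT
Acc 4: bank0 row3 -> HIT
Acc 5: bank1 row0 -> MISS (open row0); precharges=1
Acc 6: bank1 row1 -> MISS (open row1); precharges=2
Acc 7: bank1 row1 -> HIT
Acc 8: bank0 row4 -> MISS (open row4); precharges=3
Acc 9: bank0 row0 -> MISS (open row0); precharges=4
Acc 10: bank1 row0 -> MISS (open row0); precharges=5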